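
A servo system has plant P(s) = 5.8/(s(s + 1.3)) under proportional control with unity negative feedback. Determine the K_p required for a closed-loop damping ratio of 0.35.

K_p = 0.595

Closed-loop characteristic equation: s² + 1.3s + K_p·5.8 = 0.
So ω_n = √(5.8K_p) and 2ζω_n = 1.3, giving ζ = 1.3/(2√(5.8K_p)).
Setting ζ = 0.35: √(5.8K_p) = 1.3/(2·0.35) = 1.857, so K_p = 3.449/5.8 = 0.595.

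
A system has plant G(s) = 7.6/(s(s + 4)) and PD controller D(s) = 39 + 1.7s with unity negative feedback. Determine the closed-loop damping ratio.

Forward path: (39 + 1.7s)·7.6/(s(s+4)). The closed-loop characteristic equation is s² + (4 + 7.6·1.7)s + 7.6·39 = 0.
That is s² + 16.92s + 296.4 = 0, so ω_n = 17.22 rad/s and ζ = 16.92/(2·17.22) = 0.4914.

ζ = 0.491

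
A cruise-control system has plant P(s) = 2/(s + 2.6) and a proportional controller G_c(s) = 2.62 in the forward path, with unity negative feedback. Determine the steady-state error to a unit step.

The loop is type 0. Static position error constant K_pos = G_c(0)·P(0) = 2.62·0.7692 = 2.015.
Steady-state error to a unit step: e_ss = 1/(1+K_pos) = 1/3.015 = 0.332.

0.332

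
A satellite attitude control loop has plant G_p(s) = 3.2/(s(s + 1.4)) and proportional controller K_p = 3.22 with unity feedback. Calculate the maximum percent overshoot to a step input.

The closed-loop denominator s² + 1.4s + 10.3 gives ω_n = √10.3 = 3.21 and ζ = 1.4/(2ω_n) = 0.2181.
%OS = 100·exp(−πζ/√(1−ζ²)) = 100·exp(−π·0.2181/√0.9524) = 49.6%.

49.6%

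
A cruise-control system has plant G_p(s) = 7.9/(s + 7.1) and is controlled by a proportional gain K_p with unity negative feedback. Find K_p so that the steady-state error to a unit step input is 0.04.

For a type-0 loop with proportional control, e_ss = 1/(1 + K_p·G_p(0)).
G_p(0) = 1.113. Require 1/(1 + K_p·1.113) = 0.04, so 1 + 1.113·K_p = 25.
K_p = (25 − 1)/1.113 = 21.6.

K_p = 21.6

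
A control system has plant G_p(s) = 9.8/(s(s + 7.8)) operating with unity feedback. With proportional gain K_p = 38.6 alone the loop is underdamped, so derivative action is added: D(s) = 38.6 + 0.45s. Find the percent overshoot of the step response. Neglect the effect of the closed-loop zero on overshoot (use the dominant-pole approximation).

Forward path: (38.6 + 0.45s)·9.8/(s(s+7.8)). The closed-loop characteristic equation is s² + (7.8 + 9.8·0.45)s + 9.8·38.6 = 0.
That is s² + 12.21s + 378.3 = 0, so ω_n = 19.45 rad/s and ζ = 12.21/(2·19.45) = 0.3139.
%OS = 100·exp(−πζ/√(1−ζ²)) = 35.4%.

35.4%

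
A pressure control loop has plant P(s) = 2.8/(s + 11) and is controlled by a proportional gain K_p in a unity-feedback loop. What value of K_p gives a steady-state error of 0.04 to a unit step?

K_p = 94.3

For a type-0 loop with proportional control, e_ss = 1/(1 + K_p·P(0)).
P(0) = 0.2545. Require 1/(1 + K_p·0.2545) = 0.04, so 1 + 0.2545·K_p = 25.
K_p = (25 − 1)/0.2545 = 94.3.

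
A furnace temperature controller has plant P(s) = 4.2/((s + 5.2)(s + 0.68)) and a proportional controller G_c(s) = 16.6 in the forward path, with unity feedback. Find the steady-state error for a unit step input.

The loop is type 0. Static position error constant K_pos = G_c(0)·P(0) = 16.6·1.188 = 19.72.
Steady-state error to a unit step: e_ss = 1/(1+K_pos) = 1/20.72 = 0.0483.

0.0483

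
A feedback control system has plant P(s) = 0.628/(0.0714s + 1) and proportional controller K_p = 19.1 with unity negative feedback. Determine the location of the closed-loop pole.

Closed loop: T(s) = K_p·P/(1+K_p·P) = 11.99/(0.0714s + 1 + 11.99), with pole at s = −(1 + 11.99)/0.0714 = −182.

s = -182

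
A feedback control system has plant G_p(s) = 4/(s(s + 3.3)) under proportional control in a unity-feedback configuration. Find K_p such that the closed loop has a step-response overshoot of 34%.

K_p = 6.45

From %OS = 100·exp(−πζ/√(1−ζ²)) = 34%, ζ = −ln(0.34)/√(π²+ln²(0.34)) = 0.3248.
Characteristic equation s² + 3.3s + 4K_p = 0 gives ζ = 3.3/(2√(4K_p)).
Setting ζ = 0.3248: √(4K_p) = 3.3/(2·0.3248) = 5.08, so K_p = 25.81/4 = 6.45.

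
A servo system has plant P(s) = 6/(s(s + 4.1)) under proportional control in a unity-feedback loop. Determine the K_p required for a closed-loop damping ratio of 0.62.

K_p = 1.82

Closed-loop characteristic equation: s² + 4.1s + K_p·6 = 0.
So ω_n = √(6K_p) and 2ζω_n = 4.1, giving ζ = 4.1/(2√(6K_p)).
Setting ζ = 0.62: √(6K_p) = 4.1/(2·0.62) = 3.306, so K_p = 10.93/6 = 1.82.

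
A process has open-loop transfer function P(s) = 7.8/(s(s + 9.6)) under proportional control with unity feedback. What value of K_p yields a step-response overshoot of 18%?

From %OS = 100·exp(−πζ/√(1−ζ²)) = 18%, ζ = −ln(0.18)/√(π²+ln²(0.18)) = 0.4791.
Characteristic equation s² + 9.6s + 7.8K_p = 0 gives ζ = 9.6/(2√(7.8K_p)).
Setting ζ = 0.4791: √(7.8K_p) = 9.6/(2·0.4791) = 10.02, so K_p = 100.4/7.8 = 12.9.

K_p = 12.9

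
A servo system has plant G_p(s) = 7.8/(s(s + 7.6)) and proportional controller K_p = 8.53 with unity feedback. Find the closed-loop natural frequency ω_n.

The closed-loop denominator is s(s+7.6) + 8.53·7.8 = s² + 7.6s + 66.53.
Matching s² + 2ζω_n s + ω_n²: ω_n = √66.53 = 8.157 rad/s and 2ζω_n = 7.6, so ζ = 7.6/(2·8.157) = 0.466.

ω_n = 8.16 rad/s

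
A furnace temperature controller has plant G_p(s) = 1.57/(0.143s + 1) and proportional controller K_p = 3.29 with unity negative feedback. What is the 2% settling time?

Closed loop: T(s) = K_p·G_p/(1+K_p·G_p) = 5.165/(0.143s + 1 + 5.165), with pole at s = −(1 + 5.165)/0.143 = −43.11.
τ = 1/43.11 = 0.02319 s, so 2% settling time ≈ 4τ = 0.0928 s.

T_s ≈ 0.0928 s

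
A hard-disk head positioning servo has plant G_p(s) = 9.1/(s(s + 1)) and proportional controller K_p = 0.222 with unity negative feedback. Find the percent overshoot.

From 1 + K_pG_p(s) = 0: s² + 1s + 2.02 = 0 ⇒ ω_n = 1.421, ζ = 0.3518.
%OS = 100·exp(−πζ/√(1−ζ²)) = 100·exp(−π·0.3518/√0.8762) = 30.7%.

30.7%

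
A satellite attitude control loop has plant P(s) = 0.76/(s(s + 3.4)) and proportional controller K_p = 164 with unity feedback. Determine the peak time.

T_p = 0.285 s

From 1 + K_pP(s) = 0: s² + 3.4s + 124.6 = 0 ⇒ ω_n = 11.16, ζ = 0.1523.
Damped frequency ω_d = ω_n√(1−ζ²) = 11.03 rad/s, so peak time T_p = π/ω_d = 0.285 s.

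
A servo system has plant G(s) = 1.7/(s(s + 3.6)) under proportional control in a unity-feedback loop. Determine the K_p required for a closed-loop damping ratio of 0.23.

K_p = 36

Closed-loop characteristic equation: s² + 3.6s + K_p·1.7 = 0.
So ω_n = √(1.7K_p) and 2ζω_n = 3.6, giving ζ = 3.6/(2√(1.7K_p)).
Setting ζ = 0.23: √(1.7K_p) = 3.6/(2·0.23) = 7.826, so K_p = 61.25/1.7 = 36.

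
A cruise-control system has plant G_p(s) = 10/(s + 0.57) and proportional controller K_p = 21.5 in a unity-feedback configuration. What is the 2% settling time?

T_s ≈ 0.0186 s

Closed-loop transfer function: T(s) = K_p·G_p(s)/(1 + K_p·G_p(s)) = 215/(s + 0.57 + 215) = 215/(s + 215.6).
Time constant τ = 1/215.6 = 0.004639 s, so the 2% settling time is about 4τ = 0.0186 s.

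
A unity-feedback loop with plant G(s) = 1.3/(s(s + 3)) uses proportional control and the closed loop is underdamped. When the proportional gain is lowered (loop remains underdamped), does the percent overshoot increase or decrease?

decrease

ζ = 3/(2√(1.3K_p)) rises as K_p falls; higher damping means less overshoot.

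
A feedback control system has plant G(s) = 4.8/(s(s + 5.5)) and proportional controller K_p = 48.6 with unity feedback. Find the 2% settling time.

T_s ≈ 1.45 s

From 1 + K_pG(s) = 0: s² + 5.5s + 233.3 = 0 ⇒ ω_n = 15.27, ζ = 0.1801.
2% settling time T_s ≈ 4/(ζω_n) = 4/2.75 = 1.45 s.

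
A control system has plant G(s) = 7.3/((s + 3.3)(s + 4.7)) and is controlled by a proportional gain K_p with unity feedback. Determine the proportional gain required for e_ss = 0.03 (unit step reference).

Steady-state error for a unit step on this type-0 loop is 1/(1 + K_p·G(0)).
G(0) = 0.4707. Require 1/(1 + K_p·0.4707) = 0.03, so 1 + 0.4707·K_p = 33.33.
K_p = (33.33 − 1)/0.4707 = 68.7.

K_p = 68.7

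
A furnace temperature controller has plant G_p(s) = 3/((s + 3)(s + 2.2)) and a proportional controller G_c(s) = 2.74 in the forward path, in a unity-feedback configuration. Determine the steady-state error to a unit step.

0.445

The loop is type 0. Static position error constant K_pos = G_c(0)·G_p(0) = 2.74·0.4545 = 1.245.
Steady-state error to a unit step: e_ss = 1/(1+K_pos) = 1/2.245 = 0.445.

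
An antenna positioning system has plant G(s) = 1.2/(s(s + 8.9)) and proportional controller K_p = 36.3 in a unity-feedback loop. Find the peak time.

T_p = 0.645 s

From 1 + K_pG(s) = 0: s² + 8.9s + 43.56 = 0 ⇒ ω_n = 6.6, ζ = 0.6742.
Damped frequency ω_d = ω_n√(1−ζ²) = 4.874 rad/s, so peak time T_p = π/ω_d = 0.645 s.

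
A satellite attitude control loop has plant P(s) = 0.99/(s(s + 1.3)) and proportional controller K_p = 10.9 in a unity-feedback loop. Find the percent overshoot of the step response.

From 1 + K_pP(s) = 0: s² + 1.3s + 10.79 = 0 ⇒ ω_n = 3.285, ζ = 0.1979.
%OS = 100·exp(−πζ/√(1−ζ²)) = 100·exp(−π·0.1979/√0.9608) = 53%.

53%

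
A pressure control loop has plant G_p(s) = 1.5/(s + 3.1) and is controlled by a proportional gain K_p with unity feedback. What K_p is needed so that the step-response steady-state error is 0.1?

K_p = 18.6

The loop is type 0, so e_ss(step) = 1/(1 + K_pos) with K_pos = K_p·G_p(0).
G_p(0) = 0.4839. Require 1/(1 + K_p·0.4839) = 0.1, so 1 + 0.4839·K_p = 10.
K_p = (10 − 1)/0.4839 = 18.6.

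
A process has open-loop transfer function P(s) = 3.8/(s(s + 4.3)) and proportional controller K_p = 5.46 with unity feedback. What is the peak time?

T_p = 0.782 s

From 1 + K_pP(s) = 0: s² + 4.3s + 20.75 = 0 ⇒ ω_n = 4.555, ζ = 0.472.
Damped frequency ω_d = ω_n√(1−ζ²) = 4.016 rad/s, so peak time T_p = π/ω_d = 0.782 s.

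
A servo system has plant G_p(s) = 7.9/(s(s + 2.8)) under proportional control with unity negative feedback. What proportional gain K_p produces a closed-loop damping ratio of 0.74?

K_p = 0.453

Closed-loop characteristic equation: s² + 2.8s + K_p·7.9 = 0.
So ω_n = √(7.9K_p) and 2ζω_n = 2.8, giving ζ = 2.8/(2√(7.9K_p)).
Setting ζ = 0.74: √(7.9K_p) = 2.8/(2·0.74) = 1.892, so K_p = 3.579/7.9 = 0.453.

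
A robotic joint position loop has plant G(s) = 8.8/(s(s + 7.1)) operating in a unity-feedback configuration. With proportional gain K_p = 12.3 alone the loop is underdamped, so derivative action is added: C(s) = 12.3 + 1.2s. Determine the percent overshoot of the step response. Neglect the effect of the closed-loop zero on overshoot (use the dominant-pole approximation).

0.646%

Forward path: (12.3 + 1.2s)·8.8/(s(s+7.1)). The closed-loop characteristic equation is s² + (7.1 + 8.8·1.2)s + 8.8·12.3 = 0.
That is s² + 17.66s + 108.2 = 0, so ω_n = 10.4 rad/s and ζ = 17.66/(2·10.4) = 0.8487.
%OS = 100·exp(−πζ/√(1−ζ²)) = 0.646%.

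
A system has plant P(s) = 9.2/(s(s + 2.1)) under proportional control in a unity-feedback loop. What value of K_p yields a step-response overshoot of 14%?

From %OS = 100·exp(−πζ/√(1−ζ²)) = 14%, ζ = −ln(0.14)/√(π²+ln²(0.14)) = 0.5305.
Characteristic equation s² + 2.1s + 9.2K_p = 0 gives ζ = 2.1/(2√(9.2K_p)).
Setting ζ = 0.5305: √(9.2K_p) = 2.1/(2·0.5305) = 1.979, so K_p = 3.917/9.2 = 0.426.

K_p = 0.426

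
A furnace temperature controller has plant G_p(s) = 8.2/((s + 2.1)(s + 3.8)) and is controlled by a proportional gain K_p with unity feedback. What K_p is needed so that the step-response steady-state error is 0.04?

Steady-state error for a unit step on this type-0 loop is 1/(1 + K_p·G_p(0)).
G_p(0) = 1.028. Require 1/(1 + K_p·1.028) = 0.04, so 1 + 1.028·K_p = 25.
K_p = (25 − 1)/1.028 = 23.4.

K_p = 23.4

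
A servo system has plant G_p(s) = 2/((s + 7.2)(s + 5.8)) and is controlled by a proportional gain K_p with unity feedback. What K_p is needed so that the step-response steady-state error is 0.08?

The loop is type 0, so e_ss(step) = 1/(1 + K_pos) with K_pos = K_p·G_p(0).
G_p(0) = 0.04789. Require 1/(1 + K_p·0.04789) = 0.08, so 1 + 0.04789·K_p = 12.5.
K_p = (12.5 − 1)/0.04789 = 240.

K_p = 240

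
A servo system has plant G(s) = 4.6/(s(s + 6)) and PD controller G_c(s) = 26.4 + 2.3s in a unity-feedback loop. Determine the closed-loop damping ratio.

Forward path: (26.4 + 2.3s)·4.6/(s(s+6)). The closed-loop characteristic equation is s² + (6 + 4.6·2.3)s + 4.6·26.4 = 0.
That is s² + 16.58s + 121.4 = 0, so ω_n = 11.02 rad/s and ζ = 16.58/(2·11.02) = 0.7523.

ζ = 0.752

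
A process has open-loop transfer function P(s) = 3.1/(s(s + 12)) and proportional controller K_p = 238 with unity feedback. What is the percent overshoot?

Closed-loop characteristic equation: s² + 12s + 737.8 = 0, so ω_n = 27.16 rad/s and ζ = 12/(2·27.16) = 0.2209.
%OS = 100·exp(−πζ/√(1−ζ²)) = 100·exp(−π·0.2209/√0.9512) = 49.1%.

49.1%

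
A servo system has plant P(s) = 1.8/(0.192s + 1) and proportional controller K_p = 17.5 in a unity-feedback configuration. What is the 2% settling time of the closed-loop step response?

T_s ≈ 0.0236 s

Closed loop: T(s) = K_p·P/(1+K_p·P) = 31.5/(0.192s + 1 + 31.5), with pole at s = −(1 + 31.5)/0.192 = −169.3.
τ = 1/169.3 = 0.005908 s, so 2% settling time ≈ 4τ = 0.0236 s.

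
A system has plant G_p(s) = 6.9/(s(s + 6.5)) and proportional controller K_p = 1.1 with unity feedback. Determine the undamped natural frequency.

With unity feedback the closed-loop characteristic equation is s² + 6.5s + 1.1·6.9 = s² + 6.5s + 7.59 = 0.
Matching s² + 2ζω_n s + ω_n²: ω_n = √7.59 = 2.755 rad/s and 2ζω_n = 6.5, so ζ = 6.5/(2·2.755) = 1.18.

ω_n = 2.75 rad/s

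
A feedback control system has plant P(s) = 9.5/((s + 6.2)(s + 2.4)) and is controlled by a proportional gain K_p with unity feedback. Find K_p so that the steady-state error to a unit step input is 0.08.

Steady-state error for a unit step on this type-0 loop is 1/(1 + K_p·P(0)).
P(0) = 0.6384. Require 1/(1 + K_p·0.6384) = 0.08, so 1 + 0.6384·K_p = 12.5.
K_p = (12.5 − 1)/0.6384 = 18.

K_p = 18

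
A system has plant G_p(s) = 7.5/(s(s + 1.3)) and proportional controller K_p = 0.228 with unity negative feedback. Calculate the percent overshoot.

The closed-loop denominator s² + 1.3s + 1.71 gives ω_n = √1.71 = 1.308 and ζ = 1.3/(2ω_n) = 0.4971.
%OS = 100·exp(−πζ/√(1−ζ²)) = 100·exp(−π·0.4971/√0.7529) = 16.5%.

16.5%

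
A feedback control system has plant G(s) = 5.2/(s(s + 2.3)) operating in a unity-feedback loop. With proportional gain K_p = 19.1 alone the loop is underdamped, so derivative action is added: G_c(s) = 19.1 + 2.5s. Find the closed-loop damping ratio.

ζ = 0.768

Forward path: (19.1 + 2.5s)·5.2/(s(s+2.3)). The closed-loop characteristic equation is s² + (2.3 + 5.2·2.5)s + 5.2·19.1 = 0.
That is s² + 15.3s + 99.32 = 0, so ω_n = 9.966 rad/s and ζ = 15.3/(2·9.966) = 0.7676.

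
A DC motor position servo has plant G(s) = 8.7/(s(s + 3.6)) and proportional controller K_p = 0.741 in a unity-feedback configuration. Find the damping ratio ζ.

1 + K_p·G(s) = 0 gives s² + 3.6s + 6.447 = 0.
So ω_n² = 6.447 ⇒ ω_n = 2.539 rad/s, and ζ = 3.6/(2ω_n) = 0.709.

ζ = 0.709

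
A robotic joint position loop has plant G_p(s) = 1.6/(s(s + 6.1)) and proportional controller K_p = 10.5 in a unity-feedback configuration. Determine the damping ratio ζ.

ζ = 0.744

1 + K_p·G_p(s) = 0 gives s² + 6.1s + 16.8 = 0.
So ω_n² = 16.8 ⇒ ω_n = 4.099 rad/s, and ζ = 6.1/(2ω_n) = 0.744.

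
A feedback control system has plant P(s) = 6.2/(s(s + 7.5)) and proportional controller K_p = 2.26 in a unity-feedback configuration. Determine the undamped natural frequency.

The closed-loop denominator is s(s+7.5) + 2.26·6.2 = s² + 7.5s + 14.01.
So ω_n² = 14.01 ⇒ ω_n = 3.743 rad/s, and ζ = 7.5/(2ω_n) = 1.

ω_n = 3.74 rad/s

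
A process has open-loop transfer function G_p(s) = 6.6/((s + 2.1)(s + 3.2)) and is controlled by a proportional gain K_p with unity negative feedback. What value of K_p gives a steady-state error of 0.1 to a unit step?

Steady-state error for a unit step on this type-0 loop is 1/(1 + K_p·G_p(0)).
G_p(0) = 0.9821. Require 1/(1 + K_p·0.9821) = 0.1, so 1 + 0.9821·K_p = 10.
K_p = (10 − 1)/0.9821 = 9.16.

K_p = 9.16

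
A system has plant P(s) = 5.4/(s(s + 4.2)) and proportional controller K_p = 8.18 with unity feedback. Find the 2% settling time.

Closed-loop characteristic equation: s² + 4.2s + 44.17 = 0, so ω_n = 6.646 rad/s and ζ = 4.2/(2·6.646) = 0.316.
2% settling time T_s ≈ 4/(ζω_n) = 4/2.1 = 1.9 s.

T_s ≈ 1.9 s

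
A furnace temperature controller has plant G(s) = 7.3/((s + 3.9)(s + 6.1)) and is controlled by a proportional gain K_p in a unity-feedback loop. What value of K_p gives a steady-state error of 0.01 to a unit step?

K_p = 323

Steady-state error for a unit step on this type-0 loop is 1/(1 + K_p·G(0)).
G(0) = 0.3069. Require 1/(1 + K_p·0.3069) = 0.01, so 1 + 0.3069·K_p = 100.
K_p = (100 − 1)/0.3069 = 323.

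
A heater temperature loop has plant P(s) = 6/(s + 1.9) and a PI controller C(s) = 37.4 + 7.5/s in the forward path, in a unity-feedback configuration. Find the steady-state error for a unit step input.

The open loop C(s)P(s) has a pole at the origin (type 1), so the static position error constant is infinite and e_ss = 1/(1+∞) = 0.

0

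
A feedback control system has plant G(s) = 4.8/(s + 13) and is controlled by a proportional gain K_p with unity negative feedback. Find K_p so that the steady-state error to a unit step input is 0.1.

The loop is type 0, so e_ss(step) = 1/(1 + K_pos) with K_pos = K_p·G(0).
G(0) = 0.3692. Require 1/(1 + K_p·0.3692) = 0.1, so 1 + 0.3692·K_p = 10.
K_p = (10 − 1)/0.3692 = 24.4.

K_p = 24.4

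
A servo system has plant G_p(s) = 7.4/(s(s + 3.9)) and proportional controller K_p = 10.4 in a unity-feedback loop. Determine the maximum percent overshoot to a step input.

The closed-loop denominator s² + 3.9s + 76.96 gives ω_n = √76.96 = 8.773 and ζ = 3.9/(2ω_n) = 0.2223.
%OS = 100·exp(−πζ/√(1−ζ²)) = 100·exp(−π·0.2223/√0.9506) = 48.9%.

48.9%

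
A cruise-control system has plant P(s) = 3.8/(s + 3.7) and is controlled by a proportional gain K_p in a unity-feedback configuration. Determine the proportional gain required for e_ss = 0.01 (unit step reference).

K_p = 96.4

For a type-0 loop with proportional control, e_ss = 1/(1 + K_p·P(0)).
P(0) = 1.027. Require 1/(1 + K_p·1.027) = 0.01, so 1 + 1.027·K_p = 100.
K_p = (100 − 1)/1.027 = 96.4.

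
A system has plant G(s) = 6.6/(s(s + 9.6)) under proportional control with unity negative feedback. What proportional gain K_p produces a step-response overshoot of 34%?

K_p = 33.1

From %OS = 100·exp(−πζ/√(1−ζ²)) = 34%, ζ = −ln(0.34)/√(π²+ln²(0.34)) = 0.3248.
Characteristic equation s² + 9.6s + 6.6K_p = 0 gives ζ = 9.6/(2√(6.6K_p)).
Setting ζ = 0.3248: √(6.6K_p) = 9.6/(2·0.3248) = 14.78, so K_p = 218.4/6.6 = 33.1.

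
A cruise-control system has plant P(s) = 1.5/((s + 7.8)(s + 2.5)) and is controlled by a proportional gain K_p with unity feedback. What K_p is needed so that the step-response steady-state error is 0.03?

K_p = 420

Steady-state error for a unit step on this type-0 loop is 1/(1 + K_p·P(0)).
P(0) = 0.07692. Require 1/(1 + K_p·0.07692) = 0.03, so 1 + 0.07692·K_p = 33.33.
K_p = (33.33 − 1)/0.07692 = 420.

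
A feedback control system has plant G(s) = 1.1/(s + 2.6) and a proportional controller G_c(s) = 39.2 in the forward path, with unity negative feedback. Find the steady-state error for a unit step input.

0.0569

The loop is type 0. Static position error constant K_pos = G_c(0)·G(0) = 39.2·0.4231 = 16.58.
Steady-state error to a unit step: e_ss = 1/(1+K_pos) = 1/17.58 = 0.0569.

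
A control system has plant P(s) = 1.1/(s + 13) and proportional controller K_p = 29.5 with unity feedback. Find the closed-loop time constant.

Closed-loop transfer function: T(s) = K_p·P(s)/(1 + K_p·P(s)) = 32.45/(s + 13 + 32.45) = 32.45/(s + 45.45).
Time constant τ = 1/45.45 = 0.022 s.

τ = 0.022 s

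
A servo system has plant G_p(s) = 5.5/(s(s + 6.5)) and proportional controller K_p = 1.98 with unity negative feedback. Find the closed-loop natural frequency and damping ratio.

ω_n = 3.3 rad/s, ζ = 0.985

1 + K_p·G_p(s) = 0 gives s² + 6.5s + 10.89 = 0.
So ω_n² = 10.89 ⇒ ω_n = 3.3 rad/s, and ζ = 6.5/(2ω_n) = 0.985.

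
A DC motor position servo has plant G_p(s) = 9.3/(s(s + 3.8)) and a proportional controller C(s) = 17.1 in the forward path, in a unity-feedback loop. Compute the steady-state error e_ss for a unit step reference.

0

The open loop C(s)G_p(s) has a pole at the origin (type 1), so the static position error constant is infinite and e_ss = 1/(1+∞) = 0.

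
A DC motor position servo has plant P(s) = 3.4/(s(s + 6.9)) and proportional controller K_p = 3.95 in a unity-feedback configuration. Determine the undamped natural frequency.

ω_n = 3.66 rad/s

The closed-loop denominator is s(s+6.9) + 3.95·3.4 = s² + 6.9s + 13.43.
So ω_n² = 13.43 ⇒ ω_n = 3.665 rad/s, and ζ = 6.9/(2ω_n) = 0.941.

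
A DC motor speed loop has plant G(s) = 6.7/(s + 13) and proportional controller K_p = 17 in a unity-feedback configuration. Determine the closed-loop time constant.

τ = 0.00788 s

Closed-loop transfer function: T(s) = K_p·G(s)/(1 + K_p·G(s)) = 113.9/(s + 13 + 113.9) = 113.9/(s + 126.9).
Time constant τ = 1/126.9 = 0.00788 s.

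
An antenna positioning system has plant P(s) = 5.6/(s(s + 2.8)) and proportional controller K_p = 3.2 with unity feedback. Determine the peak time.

The closed-loop denominator s² + 2.8s + 17.92 gives ω_n = √17.92 = 4.233 and ζ = 2.8/(2ω_n) = 0.3307.
Damped frequency ω_d = ω_n√(1−ζ²) = 3.995 rad/s, so peak time T_p = π/ω_d = 0.786 s.

T_p = 0.786 s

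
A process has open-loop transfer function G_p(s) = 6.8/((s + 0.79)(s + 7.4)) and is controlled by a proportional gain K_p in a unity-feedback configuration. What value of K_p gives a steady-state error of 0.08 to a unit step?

K_p = 9.89

The loop is type 0, so e_ss(step) = 1/(1 + K_pos) with K_pos = K_p·G_p(0).
G_p(0) = 1.163. Require 1/(1 + K_p·1.163) = 0.08, so 1 + 1.163·K_p = 12.5.
K_p = (12.5 − 1)/1.163 = 9.89.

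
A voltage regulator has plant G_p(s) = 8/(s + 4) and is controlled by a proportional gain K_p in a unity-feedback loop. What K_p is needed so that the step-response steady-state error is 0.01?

K_p = 49.5

For a type-0 loop with proportional control, e_ss = 1/(1 + K_p·G_p(0)).
G_p(0) = 2. Require 1/(1 + K_p·2) = 0.01, so 1 + 2·K_p = 100.
K_p = (100 − 1)/2 = 49.5.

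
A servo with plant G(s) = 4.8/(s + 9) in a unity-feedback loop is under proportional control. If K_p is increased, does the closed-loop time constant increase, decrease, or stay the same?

The closed-loop bandwidth 9+K_p·4.8 grows with K_p, so τ shrinks.

decrease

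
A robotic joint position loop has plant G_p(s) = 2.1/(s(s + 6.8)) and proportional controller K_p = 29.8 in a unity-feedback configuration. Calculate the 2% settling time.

T_s ≈ 1.18 s

The closed-loop denominator s² + 6.8s + 62.58 gives ω_n = √62.58 = 7.911 and ζ = 6.8/(2ω_n) = 0.4298.
2% settling time T_s ≈ 4/(ζω_n) = 4/3.4 = 1.18 s.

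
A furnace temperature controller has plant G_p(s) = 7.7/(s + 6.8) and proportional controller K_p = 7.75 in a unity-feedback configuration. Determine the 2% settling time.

T_s ≈ 0.0602 s

Closed-loop transfer function: T(s) = K_p·G_p(s)/(1 + K_p·G_p(s)) = 59.68/(s + 6.8 + 59.68) = 59.68/(s + 66.48).
Time constant τ = 1/66.48 = 0.01504 s, so the 2% settling time is about 4τ = 0.0602 s.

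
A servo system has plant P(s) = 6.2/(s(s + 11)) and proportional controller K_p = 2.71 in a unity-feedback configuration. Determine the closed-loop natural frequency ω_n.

1 + K_p·P(s) = 0 gives s² + 11s + 16.8 = 0.
So ω_n² = 16.8 ⇒ ω_n = 4.099 rad/s, and ζ = 11/(2ω_n) = 1.34.

ω_n = 4.1 rad/s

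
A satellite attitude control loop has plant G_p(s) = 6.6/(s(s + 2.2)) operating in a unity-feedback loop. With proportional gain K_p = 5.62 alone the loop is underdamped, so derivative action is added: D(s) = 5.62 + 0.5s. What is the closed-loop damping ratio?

ζ = 0.452

Forward path: (5.62 + 0.5s)·6.6/(s(s+2.2)). The closed-loop characteristic equation is s² + (2.2 + 6.6·0.5)s + 6.6·5.62 = 0.
That is s² + 5.5s + 37.09 = 0, so ω_n = 6.09 rad/s and ζ = 5.5/(2·6.09) = 0.4515.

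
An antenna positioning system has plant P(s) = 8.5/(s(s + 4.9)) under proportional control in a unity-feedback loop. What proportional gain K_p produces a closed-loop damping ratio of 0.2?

K_p = 17.7

Closed-loop characteristic equation: s² + 4.9s + K_p·8.5 = 0.
So ω_n = √(8.5K_p) and 2ζω_n = 4.9, giving ζ = 4.9/(2√(8.5K_p)).
Setting ζ = 0.2: √(8.5K_p) = 4.9/(2·0.2) = 12.25, so K_p = 150.1/8.5 = 17.7.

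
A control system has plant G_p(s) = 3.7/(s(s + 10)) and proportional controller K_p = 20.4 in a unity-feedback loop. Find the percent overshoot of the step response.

11%

From 1 + K_pG_p(s) = 0: s² + 10s + 75.48 = 0 ⇒ ω_n = 8.688, ζ = 0.5755.
%OS = 100·exp(−πζ/√(1−ζ²)) = 100·exp(−π·0.5755/√0.6688) = 11%.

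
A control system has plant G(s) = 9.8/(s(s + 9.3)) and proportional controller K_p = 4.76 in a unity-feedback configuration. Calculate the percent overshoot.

5.39%

The closed-loop denominator s² + 9.3s + 46.65 gives ω_n = √46.65 = 6.83 and ζ = 9.3/(2ω_n) = 0.6808.
%OS = 100·exp(−πζ/√(1−ζ²)) = 100·exp(−π·0.6808/√0.5365) = 5.39%.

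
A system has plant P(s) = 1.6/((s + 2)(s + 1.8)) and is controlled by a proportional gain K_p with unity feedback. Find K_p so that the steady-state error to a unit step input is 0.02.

K_p = 110

For a type-0 loop with proportional control, e_ss = 1/(1 + K_p·P(0)).
P(0) = 0.4444. Require 1/(1 + K_p·0.4444) = 0.02, so 1 + 0.4444·K_p = 50.
K_p = (50 − 1)/0.4444 = 110.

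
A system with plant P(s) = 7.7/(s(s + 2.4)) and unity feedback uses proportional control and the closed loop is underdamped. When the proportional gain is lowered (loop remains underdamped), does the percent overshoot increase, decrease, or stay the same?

ζ = 2.4/(2√(7.7K_p)) rises as K_p falls; higher damping means less overshoot.

decrease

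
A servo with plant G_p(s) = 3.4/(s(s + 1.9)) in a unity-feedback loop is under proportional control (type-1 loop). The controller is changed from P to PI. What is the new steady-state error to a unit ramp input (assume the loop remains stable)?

The integrator raises the loop to type 2, so K_v → ∞ and e_ss to a ramp is zero.

0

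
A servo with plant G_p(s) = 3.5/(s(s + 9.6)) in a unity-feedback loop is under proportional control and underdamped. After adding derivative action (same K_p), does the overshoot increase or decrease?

decrease

The derivative term adds K·K_d to the s-coefficient of the characteristic equation, raising 2ζω_n while ω_n is unchanged; ζ increases, so overshoot decreases.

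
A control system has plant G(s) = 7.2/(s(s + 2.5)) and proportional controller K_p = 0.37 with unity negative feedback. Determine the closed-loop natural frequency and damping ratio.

With unity feedback the closed-loop characteristic equation is s² + 2.5s + 0.37·7.2 = s² + 2.5s + 2.664 = 0.
So ω_n² = 2.664 ⇒ ω_n = 1.632 rad/s, and ζ = 2.5/(2ω_n) = 0.766.

ω_n = 1.63 rad/s, ζ = 0.766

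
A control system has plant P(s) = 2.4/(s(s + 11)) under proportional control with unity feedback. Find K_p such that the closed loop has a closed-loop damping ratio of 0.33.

K_p = 116

Closed-loop characteristic equation: s² + 11s + K_p·2.4 = 0.
So ω_n = √(2.4K_p) and 2ζω_n = 11, giving ζ = 11/(2√(2.4K_p)).
Setting ζ = 0.33: √(2.4K_p) = 11/(2·0.33) = 16.67, so K_p = 277.8/2.4 = 116.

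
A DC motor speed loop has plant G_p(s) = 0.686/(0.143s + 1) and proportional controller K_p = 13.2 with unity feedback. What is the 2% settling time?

Closed loop: T(s) = K_p·G_p/(1+K_p·G_p) = 9.055/(0.143s + 1 + 9.055), with pole at s = −(1 + 9.055)/0.143 = −70.32.
τ = 1/70.32 = 0.01422 s, so 2% settling time ≈ 4τ = 0.0569 s.

T_s ≈ 0.0569 s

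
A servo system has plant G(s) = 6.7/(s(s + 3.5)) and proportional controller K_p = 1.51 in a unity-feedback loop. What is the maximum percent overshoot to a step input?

12.6%

The closed-loop denominator s² + 3.5s + 10.12 gives ω_n = √10.12 = 3.181 and ζ = 3.5/(2ω_n) = 0.5502.
%OS = 100·exp(−πζ/√(1−ζ²)) = 100·exp(−π·0.5502/√0.6973) = 12.6%.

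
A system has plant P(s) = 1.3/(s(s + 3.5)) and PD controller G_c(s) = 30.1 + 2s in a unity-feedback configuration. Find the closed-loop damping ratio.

Forward path: (30.1 + 2s)·1.3/(s(s+3.5)). The closed-loop characteristic equation is s² + (3.5 + 1.3·2)s + 1.3·30.1 = 0.
That is s² + 6.1s + 39.13 = 0, so ω_n = 6.255 rad/s and ζ = 6.1/(2·6.255) = 0.4876.

ζ = 0.488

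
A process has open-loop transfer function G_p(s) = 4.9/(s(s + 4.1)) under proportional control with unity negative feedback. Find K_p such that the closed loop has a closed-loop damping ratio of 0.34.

K_p = 7.42

Closed-loop characteristic equation: s² + 4.1s + K_p·4.9 = 0.
So ω_n = √(4.9K_p) and 2ζω_n = 4.1, giving ζ = 4.1/(2√(4.9K_p)).
Setting ζ = 0.34: √(4.9K_p) = 4.1/(2·0.34) = 6.029, so K_p = 36.35/4.9 = 7.42.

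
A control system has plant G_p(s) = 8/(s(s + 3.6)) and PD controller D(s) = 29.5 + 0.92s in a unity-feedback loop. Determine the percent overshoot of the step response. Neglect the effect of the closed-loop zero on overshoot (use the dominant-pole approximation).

30.1%

Forward path: (29.5 + 0.92s)·8/(s(s+3.6)). The closed-loop characteristic equation is s² + (3.6 + 8·0.92)s + 8·29.5 = 0.
That is s² + 10.96s + 236 = 0, so ω_n = 15.36 rad/s and ζ = 10.96/(2·15.36) = 0.3567.
%OS = 100·exp(−πζ/√(1−ζ²)) = 30.1%.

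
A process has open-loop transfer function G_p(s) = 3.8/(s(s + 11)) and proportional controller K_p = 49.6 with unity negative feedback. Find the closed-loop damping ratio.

ζ = 0.401

The closed-loop denominator is s(s+11) + 49.6·3.8 = s² + 11s + 188.5.
So ω_n² = 188.5 ⇒ ω_n = 13.73 rad/s, and ζ = 11/(2ω_n) = 0.401.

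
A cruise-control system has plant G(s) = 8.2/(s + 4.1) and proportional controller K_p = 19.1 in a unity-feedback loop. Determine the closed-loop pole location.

Closed-loop transfer function: T(s) = K_p·G(s)/(1 + K_p·G(s)) = 156.6/(s + 4.1 + 156.6) = 156.6/(s + 160.7).
The closed-loop pole is at s = −160.7.

s = -160.7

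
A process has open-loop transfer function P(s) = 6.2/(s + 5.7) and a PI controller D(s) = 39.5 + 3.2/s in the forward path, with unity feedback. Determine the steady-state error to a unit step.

0

The open loop D(s)P(s) has a pole at the origin (type 1), so the static position error constant is infinite and e_ss = 1/(1+∞) = 0.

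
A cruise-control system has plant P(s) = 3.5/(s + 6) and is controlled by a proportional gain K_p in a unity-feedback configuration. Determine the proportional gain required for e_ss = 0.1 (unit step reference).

The loop is type 0, so e_ss(step) = 1/(1 + K_pos) with K_pos = K_p·P(0).
P(0) = 0.5833. Require 1/(1 + K_p·0.5833) = 0.1, so 1 + 0.5833·K_p = 10.
K_p = (10 − 1)/0.5833 = 15.4.

K_p = 15.4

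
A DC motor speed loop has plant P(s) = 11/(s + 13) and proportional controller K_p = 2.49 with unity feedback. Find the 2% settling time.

Closed-loop transfer function: T(s) = K_p·P(s)/(1 + K_p·P(s)) = 27.39/(s + 13 + 27.39) = 27.39/(s + 40.39).
Time constant τ = 1/40.39 = 0.02476 s, so the 2% settling time is about 4τ = 0.099 s.

T_s ≈ 0.099 s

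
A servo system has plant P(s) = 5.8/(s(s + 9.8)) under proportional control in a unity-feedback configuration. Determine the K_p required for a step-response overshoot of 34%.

From %OS = 100·exp(−πζ/√(1−ζ²)) = 34%, ζ = −ln(0.34)/√(π²+ln²(0.34)) = 0.3248.
Characteristic equation s² + 9.8s + 5.8K_p = 0 gives ζ = 9.8/(2√(5.8K_p)).
Setting ζ = 0.3248: √(5.8K_p) = 9.8/(2·0.3248) = 15.09, so K_p = 227.6/5.8 = 39.2.

K_p = 39.2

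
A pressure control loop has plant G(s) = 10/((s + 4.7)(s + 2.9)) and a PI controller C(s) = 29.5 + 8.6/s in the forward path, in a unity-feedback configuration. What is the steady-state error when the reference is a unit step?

The open loop C(s)G(s) has a pole at the origin (type 1), so the static position error constant is infinite and e_ss = 1/(1+∞) = 0.

0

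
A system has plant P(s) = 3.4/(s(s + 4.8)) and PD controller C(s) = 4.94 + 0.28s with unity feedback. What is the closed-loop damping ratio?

ζ = 0.702

Forward path: (4.94 + 0.28s)·3.4/(s(s+4.8)). The closed-loop characteristic equation is s² + (4.8 + 3.4·0.28)s + 3.4·4.94 = 0.
That is s² + 5.752s + 16.8 = 0, so ω_n = 4.098 rad/s and ζ = 5.752/(2·4.098) = 0.7018.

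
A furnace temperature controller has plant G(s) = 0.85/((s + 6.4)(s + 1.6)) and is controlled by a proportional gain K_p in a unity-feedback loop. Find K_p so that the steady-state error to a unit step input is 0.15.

K_p = 68.3

The loop is type 0, so e_ss(step) = 1/(1 + K_pos) with K_pos = K_p·G(0).
G(0) = 0.08301. Require 1/(1 + K_p·0.08301) = 0.15, so 1 + 0.08301·K_p = 6.667.
K_p = (6.667 − 1)/0.08301 = 68.3.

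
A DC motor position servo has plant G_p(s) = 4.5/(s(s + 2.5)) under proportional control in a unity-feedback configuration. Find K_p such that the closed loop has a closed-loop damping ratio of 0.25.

Closed-loop characteristic equation: s² + 2.5s + K_p·4.5 = 0.
So ω_n = √(4.5K_p) and 2ζω_n = 2.5, giving ζ = 2.5/(2√(4.5K_p)).
Setting ζ = 0.25: √(4.5K_p) = 2.5/(2·0.25) = 5, so K_p = 25/4.5 = 5.56.

K_p = 5.56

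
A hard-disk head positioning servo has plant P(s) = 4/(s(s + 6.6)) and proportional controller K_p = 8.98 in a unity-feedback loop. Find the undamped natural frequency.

With unity feedback the closed-loop characteristic equation is s² + 6.6s + 8.98·4 = s² + 6.6s + 35.92 = 0.
So ω_n² = 35.92 ⇒ ω_n = 5.993 rad/s, and ζ = 6.6/(2ω_n) = 0.551.

ω_n = 5.99 rad/s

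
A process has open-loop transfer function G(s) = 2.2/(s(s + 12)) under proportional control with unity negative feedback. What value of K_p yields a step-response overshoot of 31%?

K_p = 134

From %OS = 100·exp(−πζ/√(1−ζ²)) = 31%, ζ = −ln(0.31)/√(π²+ln²(0.31)) = 0.3493.
Characteristic equation s² + 12s + 2.2K_p = 0 gives ζ = 12/(2√(2.2K_p)).
Setting ζ = 0.3493: √(2.2K_p) = 12/(2·0.3493) = 17.18, so K_p = 295/2.2 = 134.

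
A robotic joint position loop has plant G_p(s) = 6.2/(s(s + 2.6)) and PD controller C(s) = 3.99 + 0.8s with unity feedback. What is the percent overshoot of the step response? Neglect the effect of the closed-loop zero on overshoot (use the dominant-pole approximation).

Forward path: (3.99 + 0.8s)·6.2/(s(s+2.6)). The closed-loop characteristic equation is s² + (2.6 + 6.2·0.8)s + 6.2·3.99 = 0.
That is s² + 7.56s + 24.74 = 0, so ω_n = 4.974 rad/s and ζ = 7.56/(2·4.974) = 0.76.
%OS = 100·exp(−πζ/√(1−ζ²)) = 2.54%.

2.54%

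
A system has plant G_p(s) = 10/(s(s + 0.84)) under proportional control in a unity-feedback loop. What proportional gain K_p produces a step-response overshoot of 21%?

From %OS = 100·exp(−πζ/√(1−ζ²)) = 21%, ζ = −ln(0.21)/√(π²+ln²(0.21)) = 0.4449.
Characteristic equation s² + 0.84s + 10K_p = 0 gives ζ = 0.84/(2√(10K_p)).
Setting ζ = 0.4449: √(10K_p) = 0.84/(2·0.4449) = 0.944, so K_p = 0.8912/10 = 0.0891.

K_p = 0.0891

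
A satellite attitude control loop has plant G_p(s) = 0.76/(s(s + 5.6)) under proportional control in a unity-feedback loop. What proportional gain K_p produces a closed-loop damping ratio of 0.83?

Closed-loop characteristic equation: s² + 5.6s + K_p·0.76 = 0.
So ω_n = √(0.76K_p) and 2ζω_n = 5.6, giving ζ = 5.6/(2√(0.76K_p)).
Setting ζ = 0.83: √(0.76K_p) = 5.6/(2·0.83) = 3.373, so K_p = 11.38/0.76 = 15.

K_p = 15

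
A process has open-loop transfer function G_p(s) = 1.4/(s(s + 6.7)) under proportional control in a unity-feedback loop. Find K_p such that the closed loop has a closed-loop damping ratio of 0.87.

K_p = 10.6

Closed-loop characteristic equation: s² + 6.7s + K_p·1.4 = 0.
So ω_n = √(1.4K_p) and 2ζω_n = 6.7, giving ζ = 6.7/(2√(1.4K_p)).
Setting ζ = 0.87: √(1.4K_p) = 6.7/(2·0.87) = 3.851, so K_p = 14.83/1.4 = 10.6.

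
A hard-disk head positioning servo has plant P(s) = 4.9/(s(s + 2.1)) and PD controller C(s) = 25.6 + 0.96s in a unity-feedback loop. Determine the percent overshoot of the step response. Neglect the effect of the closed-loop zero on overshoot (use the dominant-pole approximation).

36.7%

Forward path: (25.6 + 0.96s)·4.9/(s(s+2.1)). The closed-loop characteristic equation is s² + (2.1 + 4.9·0.96)s + 4.9·25.6 = 0.
That is s² + 6.804s + 125.4 = 0, so ω_n = 11.2 rad/s and ζ = 6.804/(2·11.2) = 0.3037.
%OS = 100·exp(−πζ/√(1−ζ²)) = 36.7%.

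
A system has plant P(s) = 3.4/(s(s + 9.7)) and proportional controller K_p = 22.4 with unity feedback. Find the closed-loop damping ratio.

The closed-loop denominator is s(s+9.7) + 22.4·3.4 = s² + 9.7s + 76.16.
Matching s² + 2ζω_n s + ω_n²: ω_n = √76.16 = 8.727 rad/s and 2ζω_n = 9.7, so ζ = 9.7/(2·8.727) = 0.556.

ζ = 0.556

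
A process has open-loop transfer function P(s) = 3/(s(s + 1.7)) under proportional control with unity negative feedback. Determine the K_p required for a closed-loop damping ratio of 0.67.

K_p = 0.536

Closed-loop characteristic equation: s² + 1.7s + K_p·3 = 0.
So ω_n = √(3K_p) and 2ζω_n = 1.7, giving ζ = 1.7/(2√(3K_p)).
Setting ζ = 0.67: √(3K_p) = 1.7/(2·0.67) = 1.269, so K_p = 1.609/3 = 0.536.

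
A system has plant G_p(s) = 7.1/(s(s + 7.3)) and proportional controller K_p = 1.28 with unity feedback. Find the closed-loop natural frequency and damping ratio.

1 + K_p·G_p(s) = 0 gives s² + 7.3s + 9.088 = 0.
So ω_n² = 9.088 ⇒ ω_n = 3.015 rad/s, and ζ = 7.3/(2ω_n) = 1.21.

ω_n = 3.01 rad/s, ζ = 1.21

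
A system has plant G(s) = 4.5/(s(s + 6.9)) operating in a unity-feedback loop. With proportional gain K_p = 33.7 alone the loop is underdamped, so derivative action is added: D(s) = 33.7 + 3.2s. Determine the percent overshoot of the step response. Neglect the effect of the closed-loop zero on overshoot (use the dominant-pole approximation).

Forward path: (33.7 + 3.2s)·4.5/(s(s+6.9)). The closed-loop characteristic equation is s² + (6.9 + 4.5·3.2)s + 4.5·33.7 = 0.
That is s² + 21.3s + 151.7 = 0, so ω_n = 12.31 rad/s and ζ = 21.3/(2·12.31) = 0.8648.
%OS = 100·exp(−πζ/√(1−ζ²)) = 0.447%.

0.447%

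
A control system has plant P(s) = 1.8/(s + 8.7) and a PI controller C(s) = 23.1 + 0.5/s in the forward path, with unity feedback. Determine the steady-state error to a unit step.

0

The open loop C(s)P(s) has a pole at the origin (type 1), so the static position error constant is infinite and e_ss = 1/(1+∞) = 0.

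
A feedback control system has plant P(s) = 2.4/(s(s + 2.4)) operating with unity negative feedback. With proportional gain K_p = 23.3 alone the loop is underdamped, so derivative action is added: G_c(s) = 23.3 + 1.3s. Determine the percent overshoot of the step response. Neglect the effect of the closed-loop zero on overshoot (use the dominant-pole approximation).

Forward path: (23.3 + 1.3s)·2.4/(s(s+2.4)). The closed-loop characteristic equation is s² + (2.4 + 2.4·1.3)s + 2.4·23.3 = 0.
That is s² + 5.52s + 55.92 = 0, so ω_n = 7.478 rad/s and ζ = 5.52/(2·7.478) = 0.3691.
%OS = 100·exp(−πζ/√(1−ζ²)) = 28.7%.

28.7%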